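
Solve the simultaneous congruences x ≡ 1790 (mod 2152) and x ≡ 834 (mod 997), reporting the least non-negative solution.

1129438

Write x = 1790 + 2152·k. Then 2152·k ≡ 834 − 1790 ≡ 41 (mod 997).
Need 2152⁻¹ mod 997. Extended Euclid on (997, 158):
997 = 6*158 + 49
158 = 3*49 + 11
49 = 4*11 + 5
11 = 2*5 + 1
5 = 5*1 + 0
Back-substitute:
1 = 11 − 2·5
1 = −2·49 + 9·11
1 = 9·158 − 29·49
1 = −29·997 + 183·158
2152⁻¹ ≡ 183 (mod 997), so k ≡ 183·41 ≡ 524 (mod 997).
x = 1790 + 2152·524 = 1129438.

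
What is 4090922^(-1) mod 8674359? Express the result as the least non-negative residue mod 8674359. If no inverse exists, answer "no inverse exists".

Apply the Euclidean algorithm to 8674359 and 4090922:
8674359 = 2·4090922 + 492515
4090922 = 8·492515 + 150802
492515 = 3·150802 + 40109
150802 = 3·40109 + 30475
40109 = 1·30475 + 9634
30475 = 3·9634 + 1573
9634 = 6·1573 + 196
1573 = 8·196 + 5
196 = 39·5 + 1
5 = 5·1 + 0
Since gcd(4090922, 8674359) = 1, back-substitute to write 1 as a combination:
1 = 196 − 39·5
1 = −39·1573 + 313·196
1 = 313·9634 − 1917·1573
1 = −1917·30475 + 6064·9634
1 = 6064·40109 − 7981·30475
1 = −7981·150802 + 30007·40109
1 = 30007·492515 − 98002·150802
1 = −98002·4090922 + 814023·492515
1 = 814023·8674359 − 1726048·4090922
Thus 4090922·(-1726048) ≡ 1 (mod 8674359); reducing, -1726048 mod 8674359 = 6948311.

6948311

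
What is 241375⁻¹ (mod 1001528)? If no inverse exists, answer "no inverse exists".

Run Euclid on (1001528, 241375):
1001528 = 4×241375 + 36028
241375 = 6×36028 + 25207
36028 = 1×25207 + 10821
25207 = 2×10821 + 3565
10821 = 3×3565 + 126
3565 = 28×126 + 37
126 = 3×37 + 15
37 = 2×15 + 7
15 = 2×7 + 1
7 = 7×1 + 0
The gcd is 1. Working backward:
1 = 15 − 2·7
1 = −2·37 + 5·15
1 = 5·126 − 17·37
1 = −17·3565 + 481·126
1 = 481·10821 − 1460·3565
1 = −1460·25207 + 3401·10821
1 = 3401·36028 − 4861·25207
1 = −4861·241375 + 32567·36028
1 = 32567·1001528 − 135129·241375
So 241375·(-135129) ≡ 1 (mod 1001528), and -135129 ≡ 866399 (mod 1001528).

866399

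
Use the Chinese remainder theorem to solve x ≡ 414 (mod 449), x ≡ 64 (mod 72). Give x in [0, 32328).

12088

Write x = 414 + 449·k. Then 449·k ≡ 64 − 414 ≡ 10 (mod 72).
Need 449⁻¹ mod 72. Extended Euclid on (72, 17):
72 = 4×17 + 4
17 = 4×4 + 1
4 = 4×1 + 0
Back-substitute:
1 = 17 − 4·4
1 = −4·72 + 17·17
449⁻¹ ≡ 17 (mod 72), so k ≡ 17·10 ≡ 26 (mod 72).
x = 414 + 449·26 = 12088.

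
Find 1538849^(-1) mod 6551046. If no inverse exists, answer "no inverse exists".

2158277

gcd(6551046, 1538849) by repeated division:
6551046 = 4×1538849 + 395650
1538849 = 3×395650 + 351899
395650 = 1×351899 + 43751
351899 = 8×43751 + 1891
43751 = 23×1891 + 258
1891 = 7×258 + 85
258 = 3×85 + 3
85 = 28×3 + 1
3 = 3×1 + 0
Since gcd(1538849, 6551046) = 1, back-substitute to write 1 as a combination:
1 = 85 − 28·3
1 = −28·258 + 85·85
1 = 85·1891 − 623·258
1 = −623·43751 + 14414·1891
1 = 14414·351899 − 115935·43751
1 = −115935·395650 + 130349·351899
1 = 130349·1538849 − 506982·395650
1 = −506982·6551046 + 2158277·1538849
So 1538849·2158277 ≡ 1 (mod 6551046).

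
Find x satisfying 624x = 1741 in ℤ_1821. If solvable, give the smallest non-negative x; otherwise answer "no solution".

gcd(624, 1821):
1821 = 2×624 + 573
624 = 1×573 + 51
573 = 11×51 + 12
51 = 4×12 + 3
12 = 4×3 + 0
gcd = 3, but 3 ∤ 1741, so the congruence has no solution.

no solution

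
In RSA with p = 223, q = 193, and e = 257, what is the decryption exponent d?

19073

φ(n) = (p−1)(q−1) = 222·192 = 42624.
Need d with 257·d ≡ 1 (mod 42624). Apply the extended Euclidean algorithm:
42624 = 165*257 + 219
257 = 1*219 + 38
219 = 5*38 + 29
38 = 1*29 + 9
29 = 3*9 + 2
9 = 4*2 + 1
2 = 2*1 + 0
Back-substitute:
1 = 9 − 4·2
1 = −4·29 + 13·9
1 = 13·38 − 17·29
1 = −17·219 + 98·38
1 = 98·257 − 115·219
1 = −115·42624 + 19073·257
So 257·19073 ≡ 1 (mod 42624), hence d = 19073.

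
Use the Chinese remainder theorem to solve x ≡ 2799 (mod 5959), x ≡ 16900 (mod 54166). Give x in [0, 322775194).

178981364

Write x = 2799 + 5959·k. Then 5959·k ≡ 16900 − 2799 ≡ 14101 (mod 54166).
Need 5959⁻¹ mod 54166. Extended Euclid on (54166, 5959):
54166 = 9×5959 + 535
5959 = 11×535 + 74
535 = 7×74 + 17
74 = 4×17 + 6
17 = 2×6 + 5
6 = 1×5 + 1
5 = 5×1 + 0
Back-substitute:
1 = 6 − 5
1 = −17 + 3·6
1 = 3·74 − 13·17
1 = −13·535 + 94·74
1 = 94·5959 − 1047·535
1 = −1047·54166 + 9517·5959
5959⁻¹ ≡ 9517 (mod 54166), so k ≡ 9517·14101 ≡ 30035 (mod 54166).
x = 2799 + 5959·30035 = 178981364.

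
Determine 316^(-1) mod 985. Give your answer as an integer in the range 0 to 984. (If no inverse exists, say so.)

346

gcd(985, 316) by repeated division:
985 = 3*316 + 37
316 = 8*37 + 20
37 = 1*20 + 17
20 = 1*17 + 3
17 = 5*3 + 2
3 = 1*2 + 1
2 = 2*1 + 0
gcd = 1, so the inverse exists. Back-substitute:
1 = 3 − 2
1 = −17 + 6·3
1 = 6·20 − 7·17
1 = −7·37 + 13·20
1 = 13·316 − 111·37
1 = −111·985 + 346·316
So 316·346 ≡ 1 (mod 985).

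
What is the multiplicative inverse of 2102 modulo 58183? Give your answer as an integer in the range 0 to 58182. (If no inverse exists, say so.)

25936

Apply the Euclidean algorithm to 58183 and 2102:
58183 = 27·2102 + 1429
2102 = 1·1429 + 673
1429 = 2·673 + 83
673 = 8·83 + 9
83 = 9·9 + 2
9 = 4·2 + 1
2 = 2·1 + 0
Since gcd(2102, 58183) = 1, back-substitute to write 1 as a combination:
1 = 9 − 4·2
1 = −4·83 + 37·9
1 = 37·673 − 300·83
1 = −300·1429 + 637·673
1 = 637·2102 − 937·1429
1 = −937·58183 + 25936·2102
So 2102·25936 ≡ 1 (mod 58183).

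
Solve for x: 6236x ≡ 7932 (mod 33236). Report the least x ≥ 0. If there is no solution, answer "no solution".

First find gcd(6236, 33236):
33236 = 5*6236 + 2056
6236 = 3*2056 + 68
2056 = 30*68 + 16
68 = 4*16 + 4
16 = 4*4 + 0
gcd = 4 and 4 | 7932, so solutions exist. Divide through by 4: 1559x ≡ 1983 (mod 8309).
Now find 1559⁻¹ mod 8309:
8309 = 5×1559 + 514
1559 = 3×514 + 17
514 = 30×17 + 4
17 = 4×4 + 1
4 = 4×1 + 0
Back-substitute:
1 = 17 − 4·4
1 = −4·514 + 121·17
1 = 121·1559 − 367·514
1 = −367·8309 + 1956·1559
So 1559⁻¹ ≡ 1956 (mod 8309).
Then x ≡ 1956·1983 ≡ 6754 (mod 8309); the smallest non-negative solution is x = 6754.

6754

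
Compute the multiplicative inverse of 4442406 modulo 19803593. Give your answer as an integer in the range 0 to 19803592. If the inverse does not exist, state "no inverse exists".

2173716

Extended Euclidean algorithm:
19803593 = 4*4442406 + 2033969
4442406 = 2*2033969 + 374468
2033969 = 5*374468 + 161629
374468 = 2*161629 + 51210
161629 = 3*51210 + 7999
51210 = 6*7999 + 3216
7999 = 2*3216 + 1567
3216 = 2*1567 + 82
1567 = 19*82 + 9
82 = 9*9 + 1
9 = 9*1 + 0
The gcd is 1. Working backward:
1 = 82 − 9·9
1 = −9·1567 + 172·82
1 = 172·3216 − 353·1567
1 = −353·7999 + 878·3216
1 = 878·51210 − 5621·7999
1 = −5621·161629 + 17741·51210
1 = 17741·374468 − 41103·161629
1 = −41103·2033969 + 223256·374468
1 = 223256·4442406 − 487615·2033969
1 = −487615·19803593 + 2173716·4442406
So 4442406·2173716 ≡ 1 (mod 19803593).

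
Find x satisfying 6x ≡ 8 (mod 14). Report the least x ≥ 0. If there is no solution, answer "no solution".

First find gcd(6, 14):
14 = 2·6 + 2
6 = 3·2 + 0
gcd = 2 and 2 | 8, so solutions exist. Divide through by 2: 3x ≡ 4 (mod 7).
Now find 3⁻¹ mod 7:
7 = 2*3 + 1
3 = 3*1 + 0
Back-substitute:
1 = 7 − 2·3
So 3·(-2) ≡ 1 (mod 7), i.e. 3⁻¹ ≡ 5.
Then x ≡ 5·4 ≡ 6 (mod 7); the smallest non-negative solution is x = 6.

6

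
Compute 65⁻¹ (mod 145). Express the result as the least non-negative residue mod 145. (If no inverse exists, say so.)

Compute gcd(65, 145):
145 = 2*65 + 15
65 = 4*15 + 5
15 = 3*5 + 0
gcd(65, 145) = 5 ≠ 1, so 65 has no multiplicative inverse modulo 145.

no inverse exists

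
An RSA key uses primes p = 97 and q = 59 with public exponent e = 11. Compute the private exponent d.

2531

φ(n) = (p−1)(q−1) = 96·58 = 5568.
Need d with 11·d ≡ 1 (mod 5568). Apply the extended Euclidean algorithm:
5568 = 506×11 + 2
11 = 5×2 + 1
2 = 2×1 + 0
Back-substitute:
1 = 11 − 5·2
1 = −5·5568 + 2531·11
So 11·2531 ≡ 1 (mod 5568), hence d = 2531.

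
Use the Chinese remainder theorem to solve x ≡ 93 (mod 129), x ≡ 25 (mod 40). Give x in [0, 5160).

3705

Write x = 93 + 129·k. Then 129·k ≡ 25 − 93 ≡ 12 (mod 40).
Need 129⁻¹ mod 40. Extended Euclid on (40, 9):
40 = 4×9 + 4
9 = 2×4 + 1
4 = 4×1 + 0
Back-substitute:
1 = 9 − 2·4
1 = −2·40 + 9·9
129⁻¹ ≡ 9 (mod 40), so k ≡ 9·12 ≡ 28 (mod 40).
x = 93 + 129·28 = 3705.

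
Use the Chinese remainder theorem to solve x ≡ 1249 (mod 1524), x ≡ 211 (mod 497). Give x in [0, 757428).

Write x = 1249 + 1524·k. Then 1524·k ≡ 211 − 1249 ≡ 453 (mod 497).
Need 1524⁻¹ mod 497. Extended Euclid on (497, 33):
497 = 15*33 + 2
33 = 16*2 + 1
2 = 2*1 + 0
Back-substitute:
1 = 33 − 16·2
1 = −16·497 + 241·33
1524⁻¹ ≡ 241 (mod 497), so k ≡ 241·453 ≡ 330 (mod 497).
x = 1249 + 1524·330 = 504169.

504169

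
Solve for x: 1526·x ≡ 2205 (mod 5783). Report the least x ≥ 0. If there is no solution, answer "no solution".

First find gcd(1526, 5783):
5783 = 3·1526 + 1205
1526 = 1·1205 + 321
1205 = 3·321 + 242
321 = 1·242 + 79
242 = 3·79 + 5
79 = 15·5 + 4
5 = 1·4 + 1
4 = 4·1 + 0
gcd = 1, so a unique solution mod 5783 exists.
Back-substitute for the Bézout coefficients:
1 = 5 − 4
1 = −79 + 16·5
1 = 16·242 − 49·79
1 = −49·321 + 65·242
1 = 65·1205 − 244·321
1 = −244·1526 + 309·1205
1 = 309·5783 − 1171·1526
So 1526·(-1171) ≡ 1 (mod 5783), giving 1526⁻¹ ≡ 4612.
x ≡ 1526⁻¹·2205 ≡ 4612·2205 ≡ 2946 (mod 5783).

2946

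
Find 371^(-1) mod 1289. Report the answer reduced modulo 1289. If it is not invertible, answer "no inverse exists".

1018

Run Euclid on (1289, 371):
1289 = 3×371 + 176
371 = 2×176 + 19
176 = 9×19 + 5
19 = 3×5 + 4
5 = 1×4 + 1
4 = 4×1 + 0
gcd = 1, so the inverse exists. Back-substitute:
1 = 5 − 4
1 = −19 + 4·5
1 = 4·176 − 37·19
1 = −37·371 + 78·176
1 = 78·1289 − 271·371
Thus 371·(-271) ≡ 1 (mod 1289); reducing, -271 mod 1289 = 1018.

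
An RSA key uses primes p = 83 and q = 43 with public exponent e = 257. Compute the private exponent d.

3377

φ(n) = (p−1)(q−1) = 82·42 = 3444.
Need d with 257·d ≡ 1 (mod 3444). Apply the extended Euclidean algorithm:
3444 = 13*257 + 103
257 = 2*103 + 51
103 = 2*51 + 1
51 = 51*1 + 0
Back-substitute:
1 = 103 − 2·51
1 = −2·257 + 5·103
1 = 5·3444 − 67·257
So 257·(-67) ≡ 1 (mod 3444), hence d ≡ -67 ≡ 3377 (mod 3444).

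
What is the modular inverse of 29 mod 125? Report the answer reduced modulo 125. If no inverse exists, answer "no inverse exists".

69

Extended Euclidean algorithm:
125 = 4×29 + 9
29 = 3×9 + 2
9 = 4×2 + 1
2 = 2×1 + 0
Since gcd(29, 125) = 1, back-substitute to write 1 as a combination:
1 = 9 − 4·2
1 = −4·29 + 13·9
1 = 13·125 − 56·29
Thus 29·(-56) ≡ 1 (mod 125); reducing, -56 mod 125 = 69.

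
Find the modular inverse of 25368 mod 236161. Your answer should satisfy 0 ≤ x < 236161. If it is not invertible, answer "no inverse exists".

Extended Euclidean algorithm:
236161 = 9×25368 + 7849
25368 = 3×7849 + 1821
7849 = 4×1821 + 565
1821 = 3×565 + 126
565 = 4×126 + 61
126 = 2×61 + 4
61 = 15×4 + 1
4 = 4×1 + 0
gcd = 1, so the inverse exists. Back-substitute:
1 = 61 − 15·4
1 = −15·126 + 31·61
1 = 31·565 − 139·126
1 = −139·1821 + 448·565
1 = 448·7849 − 1931·1821
1 = −1931·25368 + 6241·7849
1 = 6241·236161 − 58100·25368
So 25368·(-58100) ≡ 1 (mod 236161), and -58100 ≡ 178061 (mod 236161).

178061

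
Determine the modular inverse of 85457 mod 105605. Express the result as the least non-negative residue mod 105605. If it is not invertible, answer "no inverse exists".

Run Euclid on (105605, 85457):
105605 = 1·85457 + 20148
85457 = 4·20148 + 4865
20148 = 4·4865 + 688
4865 = 7·688 + 49
688 = 14·49 + 2
49 = 24·2 + 1
2 = 2·1 + 0
Since gcd(85457, 105605) = 1, back-substitute to write 1 as a combination:
1 = 49 − 24·2
1 = −24·688 + 337·49
1 = 337·4865 − 2383·688
1 = −2383·20148 + 9869·4865
1 = 9869·85457 − 41859·20148
1 = −41859·105605 + 51728·85457
So 85457·51728 ≡ 1 (mod 105605).

51728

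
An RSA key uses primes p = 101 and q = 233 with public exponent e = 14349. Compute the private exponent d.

φ(n) = (p−1)(q−1) = 100·232 = 23200.
Need d with 14349·d ≡ 1 (mod 23200). Apply the extended Euclidean algorithm:
23200 = 1·14349 + 8851
14349 = 1·8851 + 5498
8851 = 1·5498 + 3353
5498 = 1·3353 + 2145
3353 = 1·2145 + 1208
2145 = 1·1208 + 937
1208 = 1·937 + 271
937 = 3·271 + 124
271 = 2·124 + 23
124 = 5·23 + 9
23 = 2·9 + 5
9 = 1·5 + 4
5 = 1·4 + 1
4 = 4·1 + 0
Back-substitute:
1 = 5 − 4
1 = −9 + 2·5
1 = 2·23 − 5·9
1 = −5·124 + 27·23
1 = 27·271 − 59·124
1 = −59·937 + 204·271
1 = 204·1208 − 263·937
1 = −263·2145 + 467·1208
1 = 467·3353 − 730·2145
1 = −730·5498 + 1197·3353
1 = 1197·8851 − 1927·5498
1 = −1927·14349 + 3124·8851
1 = 3124·23200 − 5051·14349
So 14349·(-5051) ≡ 1 (mod 23200), hence d ≡ -5051 ≡ 18149 (mod 23200).

18149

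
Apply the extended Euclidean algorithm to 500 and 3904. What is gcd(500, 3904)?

4

Repeated division:
3904 = 7×500 + 404
500 = 1×404 + 96
404 = 4×96 + 20
96 = 4×20 + 16
20 = 1×16 + 4
16 = 4×4 + 0
gcd(500, 3904) = 4.
Working backward:
4 = 20 − 16
4 = −96 + 5·20
4 = 5·404 − 21·96
4 = −21·500 + 26·404
4 = 26·3904 − 203·500
So 4 = (26)·3904 + (-203)·500.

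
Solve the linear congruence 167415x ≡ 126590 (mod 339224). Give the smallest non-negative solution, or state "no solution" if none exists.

19706

First find gcd(167415, 339224):
339224 = 2×167415 + 4394
167415 = 38×4394 + 443
4394 = 9×443 + 407
443 = 1×407 + 36
407 = 11×36 + 11
36 = 3×11 + 3
11 = 3×3 + 2
3 = 1×2 + 1
2 = 2×1 + 0
gcd = 1, so a unique solution mod 339224 exists.
Back-substitute for the Bézout coefficients:
1 = 3 − 2
1 = −11 + 4·3
1 = 4·36 − 13·11
1 = −13·407 + 147·36
1 = 147·443 − 160·407
1 = −160·4394 + 1587·443
1 = 1587·167415 − 60466·4394
1 = −60466·339224 + 122519·167415
So 167415·(122519) ≡ 1 (mod 339224), giving 167415⁻¹ ≡ 122519.
x ≡ 167415⁻¹·126590 ≡ 122519·126590 ≡ 19706 (mod 339224).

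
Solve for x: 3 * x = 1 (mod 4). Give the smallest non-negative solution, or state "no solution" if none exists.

3

First find gcd(3, 4):
4 = 1*3 + 1
3 = 3*1 + 0
gcd = 1, so a unique solution mod 4 exists.
Back-substitute for the Bézout coefficients:
1 = 4 − 3
So 3·(-1) ≡ 1 (mod 4), giving 3⁻¹ ≡ 3.
x ≡ 3⁻¹·1 ≡ 3·1 ≡ 3 (mod 4).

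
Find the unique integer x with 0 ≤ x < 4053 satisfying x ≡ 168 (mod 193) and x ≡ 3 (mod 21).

Write x = 168 + 193·k. Then 193·k ≡ 3 − 168 ≡ 3 (mod 21).
Need 193⁻¹ mod 21. Extended Euclid on (21, 4):
21 = 5*4 + 1
4 = 4*1 + 0
Back-substitute:
1 = 21 − 5·4
193⁻¹ ≡ 16 (mod 21), so k ≡ 16·3 ≡ 6 (mod 21).
x = 168 + 193·6 = 1326.

1326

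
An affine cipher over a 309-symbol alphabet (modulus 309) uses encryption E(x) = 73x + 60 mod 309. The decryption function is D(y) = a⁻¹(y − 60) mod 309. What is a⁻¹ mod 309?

Extended Euclidean algorithm:
309 = 4×73 + 17
73 = 4×17 + 5
17 = 3×5 + 2
5 = 2×2 + 1
2 = 2×1 + 0
Since gcd(73, 309) = 1, back-substitute to write 1 as a combination:
1 = 5 − 2·2
1 = −2·17 + 7·5
1 = 7·73 − 30·17
1 = −30·309 + 127·73
So 73·127 ≡ 1 (mod 309).

127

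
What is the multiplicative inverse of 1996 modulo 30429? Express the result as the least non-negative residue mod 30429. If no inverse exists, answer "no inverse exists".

gcd(30429, 1996) by repeated division:
30429 = 15·1996 + 489
1996 = 4·489 + 40
489 = 12·40 + 9
40 = 4·9 + 4
9 = 2·4 + 1
4 = 4·1 + 0
The gcd is 1. Working backward:
1 = 9 − 2·4
1 = −2·40 + 9·9
1 = 9·489 − 110·40
1 = −110·1996 + 449·489
1 = 449·30429 − 6845·1996
So 1996·(-6845) ≡ 1 (mod 30429), and -6845 ≡ 23584 (mod 30429).

23584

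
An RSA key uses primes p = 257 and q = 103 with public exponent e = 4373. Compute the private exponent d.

22589

φ(n) = (p−1)(q−1) = 256·102 = 26112.
Need d with 4373·d ≡ 1 (mod 26112). Apply the extended Euclidean algorithm:
26112 = 5·4373 + 4247
4373 = 1·4247 + 126
4247 = 33·126 + 89
126 = 1·89 + 37
89 = 2·37 + 15
37 = 2·15 + 7
15 = 2·7 + 1
7 = 7·1 + 0
Back-substitute:
1 = 15 − 2·7
1 = −2·37 + 5·15
1 = 5·89 − 12·37
1 = −12·126 + 17·89
1 = 17·4247 − 573·126
1 = −573·4373 + 590·4247
1 = 590·26112 − 3523·4373
So 4373·(-3523) ≡ 1 (mod 26112), hence d ≡ -3523 ≡ 22589 (mod 26112).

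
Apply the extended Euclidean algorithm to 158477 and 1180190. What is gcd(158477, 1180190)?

11

Repeated division:
1180190 = 7×158477 + 70851
158477 = 2×70851 + 16775
70851 = 4×16775 + 3751
16775 = 4×3751 + 1771
3751 = 2×1771 + 209
1771 = 8×209 + 99
209 = 2×99 + 11
99 = 9×11 + 0
gcd(158477, 1180190) = 11.
Express as a combination:
11 = 209 − 2·99
11 = −2·1771 + 17·209
11 = 17·3751 − 36·1771
11 = −36·16775 + 161·3751
11 = 161·70851 − 680·16775
11 = −680·158477 + 1521·70851
11 = 1521·1180190 − 11327·158477
So 11 = (1521)·1180190 + (-11327)·158477.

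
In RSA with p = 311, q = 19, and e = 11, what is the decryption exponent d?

3551

φ(n) = (p−1)(q−1) = 310·18 = 5580.
Need d with 11·d ≡ 1 (mod 5580). Apply the extended Euclidean algorithm:
5580 = 507·11 + 3
11 = 3·3 + 2
3 = 1·2 + 1
2 = 2·1 + 0
Back-substitute:
1 = 3 − 2
1 = −11 + 4·3
1 = 4·5580 − 2029·11
So 11·(-2029) ≡ 1 (mod 5580), hence d ≡ -2029 ≡ 3551 (mod 5580).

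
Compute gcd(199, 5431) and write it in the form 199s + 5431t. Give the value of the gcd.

1

Apply Euclid's algorithm to 5431 and 199:
5431 = 27×199 + 58
199 = 3×58 + 25
58 = 2×25 + 8
25 = 3×8 + 1
8 = 8×1 + 0
gcd(199, 5431) = 1.
Working backward:
1 = 25 − 3·8
1 = −3·58 + 7·25
1 = 7·199 − 24·58
1 = −24·5431 + 655·199
So 1 = (-24)·5431 + (655)·199.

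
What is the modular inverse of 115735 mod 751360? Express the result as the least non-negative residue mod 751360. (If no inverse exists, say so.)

no inverse exists

Euclidean algorithm on 751360, 115735:
751360 = 6·115735 + 56950
115735 = 2·56950 + 1835
56950 = 31·1835 + 65
1835 = 28·65 + 15
65 = 4·15 + 5
15 = 3·5 + 0
Since gcd = 5 > 1, 115735 is not a unit mod 751360.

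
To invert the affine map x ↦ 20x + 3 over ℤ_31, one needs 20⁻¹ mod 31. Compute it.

Run Euclid on (31, 20):
31 = 1*20 + 11
20 = 1*11 + 9
11 = 1*9 + 2
9 = 4*2 + 1
2 = 2*1 + 0
The gcd is 1. Working backward:
1 = 9 − 4·2
1 = −4·11 + 5·9
1 = 5·20 − 9·11
1 = −9·31 + 14·20
So 20·14 ≡ 1 (mod 31).

14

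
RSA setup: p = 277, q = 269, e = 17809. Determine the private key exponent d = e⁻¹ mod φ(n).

φ(n) = (p−1)(q−1) = 276·268 = 73968.
Need d with 17809·d ≡ 1 (mod 73968). Apply the extended Euclidean algorithm:
73968 = 4×17809 + 2732
17809 = 6×2732 + 1417
2732 = 1×1417 + 1315
1417 = 1×1315 + 102
1315 = 12×102 + 91
102 = 1×91 + 11
91 = 8×11 + 3
11 = 3×3 + 2
3 = 1×2 + 1
2 = 2×1 + 0
Back-substitute:
1 = 3 − 2
1 = −11 + 4·3
1 = 4·91 − 33·11
1 = −33·102 + 37·91
1 = 37·1315 − 477·102
1 = −477·1417 + 514·1315
1 = 514·2732 − 991·1417
1 = −991·17809 + 6460·2732
1 = 6460·73968 − 26831·17809
So 17809·(-26831) ≡ 1 (mod 73968), hence d ≡ -26831 ≡ 47137 (mod 73968).

47137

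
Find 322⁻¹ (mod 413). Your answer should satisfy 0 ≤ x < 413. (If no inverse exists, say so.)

Euclidean algorithm on 413, 322:
413 = 1×322 + 91
322 = 3×91 + 49
91 = 1×49 + 42
49 = 1×42 + 7
42 = 6×7 + 0
gcd(322, 413) = 7 ≠ 1, so 322 has no multiplicative inverse modulo 413.

no inverse exists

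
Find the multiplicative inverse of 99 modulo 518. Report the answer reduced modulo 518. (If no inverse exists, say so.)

Run Euclid on (518, 99):
518 = 5·99 + 23
99 = 4·23 + 7
23 = 3·7 + 2
7 = 3·2 + 1
2 = 2·1 + 0
gcd = 1, so the inverse exists. Back-substitute:
1 = 7 − 3·2
1 = −3·23 + 10·7
1 = 10·99 − 43·23
1 = −43·518 + 225·99
So 99·225 ≡ 1 (mod 518).

225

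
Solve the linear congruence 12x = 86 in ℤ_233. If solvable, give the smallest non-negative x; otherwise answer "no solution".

46

First find gcd(12, 233):
233 = 19*12 + 5
12 = 2*5 + 2
5 = 2*2 + 1
2 = 2*1 + 0
gcd = 1, so a unique solution mod 233 exists.
Back-substitute for the Bézout coefficients:
1 = 5 − 2·2
1 = −2·12 + 5·5
1 = 5·233 − 97·12
So 12·(-97) ≡ 1 (mod 233), giving 12⁻¹ ≡ 136.
x ≡ 12⁻¹·86 ≡ 136·86 ≡ 46 (mod 233).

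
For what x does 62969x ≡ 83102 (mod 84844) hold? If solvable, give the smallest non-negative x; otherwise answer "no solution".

55394

First find gcd(62969, 84844):
84844 = 1*62969 + 21875
62969 = 2*21875 + 19219
21875 = 1*19219 + 2656
19219 = 7*2656 + 627
2656 = 4*627 + 148
627 = 4*148 + 35
148 = 4*35 + 8
35 = 4*8 + 3
8 = 2*3 + 2
3 = 1*2 + 1
2 = 2*1 + 0
gcd = 1, so a unique solution mod 84844 exists.
Back-substitute for the Bézout coefficients:
1 = 3 − 2
1 = −8 + 3·3
1 = 3·35 − 13·8
1 = −13·148 + 55·35
1 = 55·627 − 233·148
1 = −233·2656 + 987·627
1 = 987·19219 − 7142·2656
1 = −7142·21875 + 8129·19219
1 = 8129·62969 − 23400·21875
1 = −23400·84844 + 31529·62969
So 62969·(31529) ≡ 1 (mod 84844), giving 62969⁻¹ ≡ 31529.
x ≡ 62969⁻¹·83102 ≡ 31529·83102 ≡ 55394 (mod 84844).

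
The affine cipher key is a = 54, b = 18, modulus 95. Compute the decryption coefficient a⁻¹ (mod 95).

Run Euclid on (95, 54):
95 = 1*54 + 41
54 = 1*41 + 13
41 = 3*13 + 2
13 = 6*2 + 1
2 = 2*1 + 0
Since gcd(54, 95) = 1, back-substitute to write 1 as a combination:
1 = 13 − 6·2
1 = −6·41 + 19·13
1 = 19·54 − 25·41
1 = −25·95 + 44·54
So 54·44 ≡ 1 (mod 95).

44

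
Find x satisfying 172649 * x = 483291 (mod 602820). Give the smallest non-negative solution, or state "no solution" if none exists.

228339

First find gcd(172649, 602820):
602820 = 3·172649 + 84873
172649 = 2·84873 + 2903
84873 = 29·2903 + 686
2903 = 4·686 + 159
686 = 4·159 + 50
159 = 3·50 + 9
50 = 5·9 + 5
9 = 1·5 + 4
5 = 1·4 + 1
4 = 4·1 + 0
gcd = 1, so a unique solution mod 602820 exists.
Back-substitute for the Bézout coefficients:
1 = 5 − 4
1 = −9 + 2·5
1 = 2·50 − 11·9
1 = −11·159 + 35·50
1 = 35·686 − 151·159
1 = −151·2903 + 639·686
1 = 639·84873 − 18682·2903
1 = −18682·172649 + 38003·84873
1 = 38003·602820 − 132691·172649
So 172649·(-132691) ≡ 1 (mod 602820), giving 172649⁻¹ ≡ 470129.
x ≡ 172649⁻¹·483291 ≡ 470129·483291 ≡ 228339 (mod 602820).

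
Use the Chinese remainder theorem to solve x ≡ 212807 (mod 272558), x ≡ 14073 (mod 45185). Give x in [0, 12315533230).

4368499873

Write x = 212807 + 272558·k. Then 272558·k ≡ 14073 − 212807 ≡ 27191 (mod 45185).
Need 272558⁻¹ mod 45185. Extended Euclid on (45185, 1448):
45185 = 31*1448 + 297
1448 = 4*297 + 260
297 = 1*260 + 37
260 = 7*37 + 1
37 = 37*1 + 0
Back-substitute:
1 = 260 − 7·37
1 = −7·297 + 8·260
1 = 8·1448 − 39·297
1 = −39·45185 + 1217·1448
272558⁻¹ ≡ 1217 (mod 45185), so k ≡ 1217·27191 ≡ 16027 (mod 45185).
x = 212807 + 272558·16027 = 4368499873.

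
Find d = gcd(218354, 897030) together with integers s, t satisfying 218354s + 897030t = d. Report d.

Euclidean algorithm:
897030 = 4*218354 + 23614
218354 = 9*23614 + 5828
23614 = 4*5828 + 302
5828 = 19*302 + 90
302 = 3*90 + 32
90 = 2*32 + 26
32 = 1*26 + 6
26 = 4*6 + 2
6 = 3*2 + 0
gcd(218354, 897030) = 2.
Back-substituting:
2 = 26 − 4·6
2 = −4·32 + 5·26
2 = 5·90 − 14·32
2 = −14·302 + 47·90
2 = 47·5828 − 907·302
2 = −907·23614 + 3675·5828
2 = 3675·218354 − 33982·23614
2 = −33982·897030 + 139603·218354
So 2 = (-33982)·897030 + (139603)·218354.

2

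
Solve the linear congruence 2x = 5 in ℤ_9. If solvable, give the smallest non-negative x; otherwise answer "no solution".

7

First find gcd(2, 9):
9 = 4*2 + 1
2 = 2*1 + 0
gcd = 1, so a unique solution mod 9 exists.
Back-substitute for the Bézout coefficients:
1 = 9 − 4·2
So 2·(-4) ≡ 1 (mod 9), giving 2⁻¹ ≡ 5.
x ≡ 2⁻¹·5 ≡ 5·5 ≡ 7 (mod 9).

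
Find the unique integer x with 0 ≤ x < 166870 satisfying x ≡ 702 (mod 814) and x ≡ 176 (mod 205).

Write x = 702 + 814·k. Then 814·k ≡ 176 − 702 ≡ 89 (mod 205).
Need 814⁻¹ mod 205. Extended Euclid on (205, 199):
205 = 1·199 + 6
199 = 33·6 + 1
6 = 6·1 + 0
Back-substitute:
1 = 199 − 33·6
1 = −33·205 + 34·199
814⁻¹ ≡ 34 (mod 205), so k ≡ 34·89 ≡ 156 (mod 205).
x = 702 + 814·156 = 127686.

127686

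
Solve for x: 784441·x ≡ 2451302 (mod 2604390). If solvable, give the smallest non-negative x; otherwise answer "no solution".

First find gcd(784441, 2604390):
2604390 = 3*784441 + 251067
784441 = 3*251067 + 31240
251067 = 8*31240 + 1147
31240 = 27*1147 + 271
1147 = 4*271 + 63
271 = 4*63 + 19
63 = 3*19 + 6
19 = 3*6 + 1
6 = 6*1 + 0
gcd = 1, so a unique solution mod 2604390 exists.
Back-substitute for the Bézout coefficients:
1 = 19 − 3·6
1 = −3·63 + 10·19
1 = 10·271 − 43·63
1 = −43·1147 + 182·271
1 = 182·31240 − 4957·1147
1 = −4957·251067 + 39838·31240
1 = 39838·784441 − 124471·251067
1 = −124471·2604390 + 413251·784441
So 784441·(413251) ≡ 1 (mod 2604390), giving 784441⁻¹ ≡ 413251.
x ≡ 784441⁻¹·2451302 ≡ 413251·2451302 ≡ 2072792 (mod 2604390).

2072792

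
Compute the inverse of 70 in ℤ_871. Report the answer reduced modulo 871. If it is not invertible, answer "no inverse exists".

Apply the Euclidean algorithm to 871 and 70:
871 = 12·70 + 31
70 = 2·31 + 8
31 = 3·8 + 7
8 = 1·7 + 1
7 = 7·1 + 0
Since gcd(70, 871) = 1, back-substitute to write 1 as a combination:
1 = 8 − 7
1 = −31 + 4·8
1 = 4·70 − 9·31
1 = −9·871 + 112·70
So 70·112 ≡ 1 (mod 871).

112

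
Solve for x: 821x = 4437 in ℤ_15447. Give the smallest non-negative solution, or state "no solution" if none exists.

First find gcd(821, 15447):
15447 = 18·821 + 669
821 = 1·669 + 152
669 = 4·152 + 61
152 = 2·61 + 30
61 = 2·30 + 1
30 = 30·1 + 0
gcd = 1, so a unique solution mod 15447 exists.
Back-substitute for the Bézout coefficients:
1 = 61 − 2·30
1 = −2·152 + 5·61
1 = 5·669 − 22·152
1 = −22·821 + 27·669
1 = 27·15447 − 508·821
So 821·(-508) ≡ 1 (mod 15447), giving 821⁻¹ ≡ 14939.
x ≡ 821⁻¹·4437 ≡ 14939·4437 ≡ 1266 (mod 15447).

1266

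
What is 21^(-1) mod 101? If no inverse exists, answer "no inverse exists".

gcd(101, 21) by repeated division:
101 = 4·21 + 17
21 = 1·17 + 4
17 = 4·4 + 1
4 = 4·1 + 0
The gcd is 1. Working backward:
1 = 17 − 4·4
1 = −4·21 + 5·17
1 = 5·101 − 24·21
So 21·(-24) ≡ 1 (mod 101), and -24 ≡ 77 (mod 101).

77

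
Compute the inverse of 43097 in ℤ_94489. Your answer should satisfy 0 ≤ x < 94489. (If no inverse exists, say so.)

21962

gcd(94489, 43097) by repeated division:
94489 = 2·43097 + 8295
43097 = 5·8295 + 1622
8295 = 5·1622 + 185
1622 = 8·185 + 142
185 = 1·142 + 43
142 = 3·43 + 13
43 = 3·13 + 4
13 = 3·4 + 1
4 = 4·1 + 0
Since gcd(43097, 94489) = 1, back-substitute to write 1 as a combination:
1 = 13 − 3·4
1 = −3·43 + 10·13
1 = 10·142 − 33·43
1 = −33·185 + 43·142
1 = 43·1622 − 377·185
1 = −377·8295 + 1928·1622
1 = 1928·43097 − 10017·8295
1 = −10017·94489 + 21962·43097
So 43097·21962 ≡ 1 (mod 94489).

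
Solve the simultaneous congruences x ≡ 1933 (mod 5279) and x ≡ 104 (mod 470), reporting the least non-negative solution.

1210824

Write x = 1933 + 5279·k. Then 5279·k ≡ 104 − 1933 ≡ 51 (mod 470).
Need 5279⁻¹ mod 470. Extended Euclid on (470, 109):
470 = 4·109 + 34
109 = 3·34 + 7
34 = 4·7 + 6
7 = 1·6 + 1
6 = 6·1 + 0
Back-substitute:
1 = 7 − 6
1 = −34 + 5·7
1 = 5·109 − 16·34
1 = −16·470 + 69·109
5279⁻¹ ≡ 69 (mod 470), so k ≡ 69·51 ≡ 229 (mod 470).
x = 1933 + 5279·229 = 1210824.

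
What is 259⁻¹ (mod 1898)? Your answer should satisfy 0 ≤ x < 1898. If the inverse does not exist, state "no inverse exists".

1429

Extended Euclidean algorithm:
1898 = 7·259 + 85
259 = 3·85 + 4
85 = 21·4 + 1
4 = 4·1 + 0
gcd = 1, so the inverse exists. Back-substitute:
1 = 85 − 21·4
1 = −21·259 + 64·85
1 = 64·1898 − 469·259
So 259·(-469) ≡ 1 (mod 1898), and -469 ≡ 1429 (mod 1898).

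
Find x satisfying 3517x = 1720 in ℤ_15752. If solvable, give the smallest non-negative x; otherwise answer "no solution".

First find gcd(3517, 15752):
15752 = 4·3517 + 1684
3517 = 2·1684 + 149
1684 = 11·149 + 45
149 = 3·45 + 14
45 = 3·14 + 3
14 = 4·3 + 2
3 = 1·2 + 1
2 = 2·1 + 0
gcd = 1, so a unique solution mod 15752 exists.
Back-substitute for the Bézout coefficients:
1 = 3 − 2
1 = −14 + 5·3
1 = 5·45 − 16·14
1 = −16·149 + 53·45
1 = 53·1684 − 599·149
1 = −599·3517 + 1251·1684
1 = 1251·15752 − 5603·3517
So 3517·(-5603) ≡ 1 (mod 15752), giving 3517⁻¹ ≡ 10149.
x ≡ 3517⁻¹·1720 ≡ 10149·1720 ≡ 3064 (mod 15752).

3064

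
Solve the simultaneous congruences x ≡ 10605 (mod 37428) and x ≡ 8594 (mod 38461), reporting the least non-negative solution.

Write x = 10605 + 37428·k. Then 37428·k ≡ 8594 − 10605 ≡ 36450 (mod 38461).
Need 37428⁻¹ mod 38461. Extended Euclid on (38461, 37428):
38461 = 1×37428 + 1033
37428 = 36×1033 + 240
1033 = 4×240 + 73
240 = 3×73 + 21
73 = 3×21 + 10
21 = 2×10 + 1
10 = 10×1 + 0
Back-substitute:
1 = 21 − 2·10
1 = −2·73 + 7·21
1 = 7·240 − 23·73
1 = −23·1033 + 99·240
1 = 99·37428 − 3587·1033
1 = −3587·38461 + 3686·37428
37428⁻¹ ≡ 3686 (mod 38461), so k ≡ 3686·36450 ≡ 10427 (mod 38461).
x = 10605 + 37428·10427 = 390272361.

390272361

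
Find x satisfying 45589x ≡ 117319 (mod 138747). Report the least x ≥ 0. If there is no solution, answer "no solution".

6199

First find gcd(45589, 138747):
138747 = 3*45589 + 1980
45589 = 23*1980 + 49
1980 = 40*49 + 20
49 = 2*20 + 9
20 = 2*9 + 2
9 = 4*2 + 1
2 = 2*1 + 0
gcd = 1, so a unique solution mod 138747 exists.
Back-substitute for the Bézout coefficients:
1 = 9 − 4·2
1 = −4·20 + 9·9
1 = 9·49 − 22·20
1 = −22·1980 + 889·49
1 = 889·45589 − 20469·1980
1 = −20469·138747 + 62296·45589
So 45589·(62296) ≡ 1 (mod 138747), giving 45589⁻¹ ≡ 62296.
x ≡ 45589⁻¹·117319 ≡ 62296·117319 ≡ 6199 (mod 138747).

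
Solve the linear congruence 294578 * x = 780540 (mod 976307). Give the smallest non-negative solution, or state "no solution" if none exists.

308487

First find gcd(294578, 976307):
976307 = 3×294578 + 92573
294578 = 3×92573 + 16859
92573 = 5×16859 + 8278
16859 = 2×8278 + 303
8278 = 27×303 + 97
303 = 3×97 + 12
97 = 8×12 + 1
12 = 12×1 + 0
gcd = 1, so a unique solution mod 976307 exists.
Back-substitute for the Bézout coefficients:
1 = 97 − 8·12
1 = −8·303 + 25·97
1 = 25·8278 − 683·303
1 = −683·16859 + 1391·8278
1 = 1391·92573 − 7638·16859
1 = −7638·294578 + 24305·92573
1 = 24305·976307 − 80553·294578
So 294578·(-80553) ≡ 1 (mod 976307), giving 294578⁻¹ ≡ 895754.
x ≡ 294578⁻¹·780540 ≡ 895754·780540 ≡ 308487 (mod 976307).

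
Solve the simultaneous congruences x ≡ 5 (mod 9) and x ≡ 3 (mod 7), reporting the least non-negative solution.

59

Write x = 5 + 9·k. Then 9·k ≡ 3 − 5 ≡ 5 (mod 7).
Need 9⁻¹ mod 7. Extended Euclid on (7, 2):
7 = 3*2 + 1
2 = 2*1 + 0
Back-substitute:
1 = 7 − 3·2
9⁻¹ ≡ 4 (mod 7), so k ≡ 4·5 ≡ 6 (mod 7).
x = 5 + 9·6 = 59.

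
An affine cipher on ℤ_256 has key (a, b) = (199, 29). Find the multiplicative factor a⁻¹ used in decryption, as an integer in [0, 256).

Apply the Euclidean algorithm to 256 and 199:
256 = 1×199 + 57
199 = 3×57 + 28
57 = 2×28 + 1
28 = 28×1 + 0
gcd = 1, so the inverse exists. Back-substitute:
1 = 57 − 2·28
1 = −2·199 + 7·57
1 = 7·256 − 9·199
Hence 199⁻¹ ≡ -9 ≡ 247 (mod 256).

247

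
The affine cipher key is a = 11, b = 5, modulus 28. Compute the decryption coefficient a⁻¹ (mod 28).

23

Run Euclid on (28, 11):
28 = 2·11 + 6
11 = 1·6 + 5
6 = 1·5 + 1
5 = 5·1 + 0
Since gcd(11, 28) = 1, back-substitute to write 1 as a combination:
1 = 6 − 5
1 = −11 + 2·6
1 = 2·28 − 5·11
Thus 11·(-5) ≡ 1 (mod 28); reducing, -5 mod 28 = 23.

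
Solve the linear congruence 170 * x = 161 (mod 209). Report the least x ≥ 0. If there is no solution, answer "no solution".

162

First find gcd(170, 209):
209 = 1*170 + 39
170 = 4*39 + 14
39 = 2*14 + 11
14 = 1*11 + 3
11 = 3*3 + 2
3 = 1*2 + 1
2 = 2*1 + 0
gcd = 1, so a unique solution mod 209 exists.
Back-substitute for the Bézout coefficients:
1 = 3 − 2
1 = −11 + 4·3
1 = 4·14 − 5·11
1 = −5·39 + 14·14
1 = 14·170 − 61·39
1 = −61·209 + 75·170
So 170·(75) ≡ 1 (mod 209), giving 170⁻¹ ≡ 75.
x ≡ 170⁻¹·161 ≡ 75·161 ≡ 162 (mod 209).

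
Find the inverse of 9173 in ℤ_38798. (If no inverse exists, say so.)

Run Euclid on (38798, 9173):
38798 = 4*9173 + 2106
9173 = 4*2106 + 749
2106 = 2*749 + 608
749 = 1*608 + 141
608 = 4*141 + 44
141 = 3*44 + 9
44 = 4*9 + 8
9 = 1*8 + 1
8 = 8*1 + 0
Since gcd(9173, 38798) = 1, back-substitute to write 1 as a combination:
1 = 9 − 8
1 = −44 + 5·9
1 = 5·141 − 16·44
1 = −16·608 + 69·141
1 = 69·749 − 85·608
1 = −85·2106 + 239·749
1 = 239·9173 − 1041·2106
1 = −1041·38798 + 4403·9173
So 9173·4403 ≡ 1 (mod 38798).

4403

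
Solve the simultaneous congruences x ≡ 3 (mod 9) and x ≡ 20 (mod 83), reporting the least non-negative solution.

435

Write x = 3 + 9·k. Then 9·k ≡ 20 − 3 ≡ 17 (mod 83).
Need 9⁻¹ mod 83. Extended Euclid on (83, 9):
83 = 9·9 + 2
9 = 4·2 + 1
2 = 2·1 + 0
Back-substitute:
1 = 9 − 4·2
1 = −4·83 + 37·9
9⁻¹ ≡ 37 (mod 83), so k ≡ 37·17 ≡ 48 (mod 83).
x = 3 + 9·48 = 435.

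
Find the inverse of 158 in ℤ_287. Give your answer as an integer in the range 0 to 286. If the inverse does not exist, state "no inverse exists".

gcd(287, 158) by repeated division:
287 = 1*158 + 129
158 = 1*129 + 29
129 = 4*29 + 13
29 = 2*13 + 3
13 = 4*3 + 1
3 = 3*1 + 0
Since gcd(158, 287) = 1, back-substitute to write 1 as a combination:
1 = 13 − 4·3
1 = −4·29 + 9·13
1 = 9·129 − 40·29
1 = −40·158 + 49·129
1 = 49·287 − 89·158
Thus 158·(-89) ≡ 1 (mod 287); reducing, -89 mod 287 = 198.

198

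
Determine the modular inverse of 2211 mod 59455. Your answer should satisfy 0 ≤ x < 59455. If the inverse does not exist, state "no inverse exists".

Euclidean algorithm on 59455, 2211:
59455 = 26·2211 + 1969
2211 = 1·1969 + 242
1969 = 8·242 + 33
242 = 7·33 + 11
33 = 3·11 + 0
gcd(2211, 59455) = 11 ≠ 1, so 2211 has no multiplicative inverse modulo 59455.

no inverse exists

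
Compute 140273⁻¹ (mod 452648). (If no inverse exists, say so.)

no inverse exists

Euclidean algorithm on 452648, 140273:
452648 = 3*140273 + 31829
140273 = 4*31829 + 12957
31829 = 2*12957 + 5915
12957 = 2*5915 + 1127
5915 = 5*1127 + 280
1127 = 4*280 + 7
280 = 40*7 + 0
Since gcd = 7 > 1, 140273 is not a unit mod 452648.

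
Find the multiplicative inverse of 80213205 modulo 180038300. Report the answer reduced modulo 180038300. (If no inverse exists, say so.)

Compute gcd(80213205, 180038300):
180038300 = 2·80213205 + 19611890
80213205 = 4·19611890 + 1765645
19611890 = 11·1765645 + 189795
1765645 = 9·189795 + 57490
189795 = 3·57490 + 17325
57490 = 3·17325 + 5515
17325 = 3·5515 + 780
5515 = 7·780 + 55
780 = 14·55 + 10
55 = 5·10 + 5
10 = 2·5 + 0
gcd(80213205, 180038300) = 5 ≠ 1, so 80213205 has no multiplicative inverse modulo 180038300.

no inverse exists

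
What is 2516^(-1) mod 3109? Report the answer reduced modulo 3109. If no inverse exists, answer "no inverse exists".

2742

gcd(3109, 2516) by repeated division:
3109 = 1·2516 + 593
2516 = 4·593 + 144
593 = 4·144 + 17
144 = 8·17 + 8
17 = 2·8 + 1
8 = 8·1 + 0
The gcd is 1. Working backward:
1 = 17 − 2·8
1 = −2·144 + 17·17
1 = 17·593 − 70·144
1 = −70·2516 + 297·593
1 = 297·3109 − 367·2516
Hence 2516⁻¹ ≡ -367 ≡ 2742 (mod 3109).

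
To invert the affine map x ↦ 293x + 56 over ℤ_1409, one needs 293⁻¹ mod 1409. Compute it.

1082

Extended Euclidean algorithm:
1409 = 4×293 + 237
293 = 1×237 + 56
237 = 4×56 + 13
56 = 4×13 + 4
13 = 3×4 + 1
4 = 4×1 + 0
The gcd is 1. Working backward:
1 = 13 − 3·4
1 = −3·56 + 13·13
1 = 13·237 − 55·56
1 = −55·293 + 68·237
1 = 68·1409 − 327·293
Hence 293⁻¹ ≡ -327 ≡ 1082 (mod 1409).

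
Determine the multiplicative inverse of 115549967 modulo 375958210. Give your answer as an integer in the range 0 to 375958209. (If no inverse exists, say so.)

190959153

gcd(375958210, 115549967) by repeated division:
375958210 = 3*115549967 + 29308309
115549967 = 3*29308309 + 27625040
29308309 = 1*27625040 + 1683269
27625040 = 16*1683269 + 692736
1683269 = 2*692736 + 297797
692736 = 2*297797 + 97142
297797 = 3*97142 + 6371
97142 = 15*6371 + 1577
6371 = 4*1577 + 63
1577 = 25*63 + 2
63 = 31*2 + 1
2 = 2*1 + 0
gcd = 1, so the inverse exists. Back-substitute:
1 = 63 − 31·2
1 = −31·1577 + 776·63
1 = 776·6371 − 3135·1577
1 = −3135·97142 + 47801·6371
1 = 47801·297797 − 146538·97142
1 = −146538·692736 + 340877·297797
1 = 340877·1683269 − 828292·692736
1 = −828292·27625040 + 13593549·1683269
1 = 13593549·29308309 − 14421841·27625040
1 = −14421841·115549967 + 56859072·29308309
1 = 56859072·375958210 − 184999057·115549967
Thus 115549967·(-184999057) ≡ 1 (mod 375958210); reducing, -184999057 mod 375958210 = 190959153.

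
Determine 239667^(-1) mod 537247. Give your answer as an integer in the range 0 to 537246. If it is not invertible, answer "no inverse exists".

gcd(537247, 239667) by repeated division:
537247 = 2*239667 + 57913
239667 = 4*57913 + 8015
57913 = 7*8015 + 1808
8015 = 4*1808 + 783
1808 = 2*783 + 242
783 = 3*242 + 57
242 = 4*57 + 14
57 = 4*14 + 1
14 = 14*1 + 0
Since gcd(239667, 537247) = 1, back-substitute to write 1 as a combination:
1 = 57 − 4·14
1 = −4·242 + 17·57
1 = 17·783 − 55·242
1 = −55·1808 + 127·783
1 = 127·8015 − 563·1808
1 = −563·57913 + 4068·8015
1 = 4068·239667 − 16835·57913
1 = −16835·537247 + 37738·239667
So 239667·37738 ≡ 1 (mod 537247).

37738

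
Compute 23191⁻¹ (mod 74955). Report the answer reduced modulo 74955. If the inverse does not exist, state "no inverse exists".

gcd(74955, 23191) by repeated division:
74955 = 3*23191 + 5382
23191 = 4*5382 + 1663
5382 = 3*1663 + 393
1663 = 4*393 + 91
393 = 4*91 + 29
91 = 3*29 + 4
29 = 7*4 + 1
4 = 4*1 + 0
gcd = 1, so the inverse exists. Back-substitute:
1 = 29 − 7·4
1 = −7·91 + 22·29
1 = 22·393 − 95·91
1 = −95·1663 + 402·393
1 = 402·5382 − 1301·1663
1 = −1301·23191 + 5606·5382
1 = 5606·74955 − 18119·23191
So 23191·(-18119) ≡ 1 (mod 74955), and -18119 ≡ 56836 (mod 74955).

56836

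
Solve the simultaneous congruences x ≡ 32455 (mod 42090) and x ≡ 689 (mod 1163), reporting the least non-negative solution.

Write x = 32455 + 42090·k. Then 42090·k ≡ 689 − 32455 ≡ 798 (mod 1163).
Need 42090⁻¹ mod 1163. Extended Euclid on (1163, 222):
1163 = 5·222 + 53
222 = 4·53 + 10
53 = 5·10 + 3
10 = 3·3 + 1
3 = 3·1 + 0
Back-substitute:
1 = 10 − 3·3
1 = −3·53 + 16·10
1 = 16·222 − 67·53
1 = −67·1163 + 351·222
42090⁻¹ ≡ 351 (mod 1163), so k ≡ 351·798 ≡ 978 (mod 1163).
x = 32455 + 42090·978 = 41196475.

41196475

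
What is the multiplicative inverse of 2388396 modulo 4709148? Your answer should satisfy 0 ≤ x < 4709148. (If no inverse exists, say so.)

no inverse exists

Euclidean algorithm on 4709148, 2388396:
4709148 = 1·2388396 + 2320752
2388396 = 1·2320752 + 67644
2320752 = 34·67644 + 20856
67644 = 3·20856 + 5076
20856 = 4·5076 + 552
5076 = 9·552 + 108
552 = 5·108 + 12
108 = 9·12 + 0
gcd(2388396, 4709148) = 12 ≠ 1, so 2388396 has no multiplicative inverse modulo 4709148.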